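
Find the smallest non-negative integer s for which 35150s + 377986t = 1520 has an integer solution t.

1398

gcd(35150, 377986) = 38 (Euclid: 377986 = 10·35150 + 26486; 35150 = 1·26486 + 8664; 26486 = 3·8664 + 494; 8664 = 17·494 + 266; 494 = 1·266 + 228; 266 = 1·228 + 38; 228 = 6·38 + 0), and 38 | 1520.
Extended Euclid: 35150·(1527) + 377986·(-142) = 38. Scale by 40: s₀ = 61080.
General solution s = s₀ + 9947k; reducing mod 9947 gives s = 1398 (and t = -130).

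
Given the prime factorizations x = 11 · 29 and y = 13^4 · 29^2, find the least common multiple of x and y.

max exponent per prime: 11 · 13^4 · 29^2 = 264217811

264217811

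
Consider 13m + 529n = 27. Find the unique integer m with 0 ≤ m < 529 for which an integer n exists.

Euclid: 529 = 40·13 + 9; 13 = 1·9 + 4; 9 = 2·4 + 1; 4 = 4·1 + 0 → gcd = 1; 27 = 1·27.
Back-substitution yields 13·(-122) + 529·(3) = 1, so one solution is m = -122·27 = -3294, n = 3·27 = 81.
Solutions in m differ by 529/1 = 529; the one in [0, 529) is -3294 mod 529 = 409.

409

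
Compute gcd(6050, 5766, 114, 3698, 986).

gcd(6050, 5766): 6050 = 1·5766 + 284; 5766 = 20·284 + 86; 284 = 3·86 + 26; 86 = 3·26 + 8; 26 = 3·8 + 2; 8 = 4·2 + 0 → 2
gcd(2, 114): 114 = 57·2 + 0 → 2
gcd(2, 3698): 3698 = 1849·2 + 0 → 2
gcd(2, 986): 986 = 493·2 + 0 → 2

2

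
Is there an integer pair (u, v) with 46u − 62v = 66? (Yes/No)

Yes

gcd(46, 62): 62 = 1·46 + 16; 46 = 2·16 + 14; 16 = 1·14 + 2; 14 = 7·2 + 0 → 2
2 divides 66, so a solution exists.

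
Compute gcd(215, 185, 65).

215 = 5 · 43; 185 = 5 · 37; 65 = 5 · 13
gcd takes min exponent of each prime: 5 = 5

5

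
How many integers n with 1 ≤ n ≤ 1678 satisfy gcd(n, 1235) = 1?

1235 = 5·13·19. Inclusion–exclusion on these primes:
1678 − ⌊1678/5⌋ − ⌊1678/13⌋ − ⌊1678/19⌋ + ⌊1678/65⌋ + ⌊1678/95⌋ + ⌊1678/247⌋ − ⌊1678/1235⌋ = 1173

1173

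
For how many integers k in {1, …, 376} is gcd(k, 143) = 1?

316

Prime factors of 143: 11, 13. Count integers ≤ 376 divisible by none of them.
By inclusion–exclusion: 376 − ⌊376/11⌋ − ⌊376/13⌋ + ⌊376/143⌋ = 316.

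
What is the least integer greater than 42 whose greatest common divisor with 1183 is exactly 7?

49

Multiples of 7 above 42: 7·7, 7·8, … . Need the cofactor coprime to 1183/7 = 169.
Checking s = 7, 8, … the first with gcd(s, 169) = 1 is s = 7, giving 49.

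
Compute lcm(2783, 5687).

2783 = 11² · 23; 5687 = 11² · 47
max exponents: 11² · 23 · 47 = 130801

130801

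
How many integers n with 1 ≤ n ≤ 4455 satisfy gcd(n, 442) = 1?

442 = 2·13·17. Inclusion–exclusion on these primes:
4455 − ⌊4455/2⌋ − ⌊4455/13⌋ − ⌊4455/17⌋ + ⌊4455/26⌋ + ⌊4455/34⌋ + ⌊4455/221⌋ − ⌊4455/442⌋ = 1936

1936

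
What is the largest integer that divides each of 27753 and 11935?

27753 = 3 · 11 · 29²
11935 = 5 · 7 · 11 · 31
Common: 11 = 11

11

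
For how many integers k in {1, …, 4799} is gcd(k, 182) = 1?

1898

182 = 2·7·13. Inclusion–exclusion on these primes:
4799 − ⌊4799/2⌋ − ⌊4799/7⌋ − ⌊4799/13⌋ + ⌊4799/14⌋ + ⌊4799/26⌋ + ⌊4799/91⌋ − ⌊4799/182⌋ = 1898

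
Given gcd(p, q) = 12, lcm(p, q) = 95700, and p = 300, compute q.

Using pq = gcd(p,q)·lcm(p,q) = 12·95700 = 1148400, we get q = 1148400/300 = 3828.

3828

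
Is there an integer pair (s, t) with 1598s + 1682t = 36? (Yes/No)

Yes

By Bézout, 1598s + 1682t = 36 has integer solutions iff gcd(1598, 1682) | 36.
Euclid: 1682 = 1·1598 + 84; 1598 = 19·84 + 2; 84 = 42·2 + 0. gcd = 2; 36 mod 2 = 0. Yes.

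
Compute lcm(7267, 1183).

gcd first: 7267 = 6·1183 + 169; 1183 = 7·169 + 0 → gcd = 169
lcm = 7267·1183/gcd = 8596861/169 = 50869

50869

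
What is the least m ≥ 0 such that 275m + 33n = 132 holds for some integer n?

Reduce mod 33: 275m ≡ 132 (mod 33). With g = gcd(275, 33) = 11 dividing 132, divide through: 25m ≡ 12 (mod 3).
Since gcd(25, 3) = 1, m ≡ 12·(25)⁻¹ ≡ 0 (mod 3). Smallest non-negative: 0.

0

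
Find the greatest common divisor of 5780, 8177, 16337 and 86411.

gcd(5780, 8177): 8177 = 1·5780 + 2397; 5780 = 2·2397 + 986; 2397 = 2·986 + 425; 986 = 2·425 + 136; 425 = 3·136 + 17; 136 = 8·17 + 0 → 17
gcd(17, 16337): 16337 = 961·17 + 0 → 17
gcd(17, 86411): 86411 = 5083·17 + 0 → 17

17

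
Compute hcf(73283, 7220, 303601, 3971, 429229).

361

73283 = 7 · 19² · 29; 7220 = 2² · 5 · 19²; 303601 = 19² · 29²; 3971 = 11 · 19²; 429229 = 19² · 29 · 41
gcd takes min exponent of each prime: 19² = 361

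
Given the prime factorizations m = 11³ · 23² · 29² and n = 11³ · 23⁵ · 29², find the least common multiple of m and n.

7204655700253

max exponent per prime: 11³ · 23⁵ · 29² = 7204655700253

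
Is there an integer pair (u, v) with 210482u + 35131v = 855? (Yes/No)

gcd(210482, 35131): 210482 = 5·35131 + 34827; 35131 = 1·34827 + 304; 34827 = 114·304 + 171; 304 = 1·171 + 133; 171 = 1·133 + 38; 133 = 3·38 + 19; 38 = 2·19 + 0 → 19
19 divides 855, so a solution exists.

Yes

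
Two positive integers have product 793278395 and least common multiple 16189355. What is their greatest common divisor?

From gcd × lcm = uv: gcd = 793278395 / 16189355 = 49.

49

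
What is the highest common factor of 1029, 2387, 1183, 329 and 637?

7

1029 = 3 · 7³; 2387 = 7 · 11 · 31; 1183 = 7 · 13²; 329 = 7 · 47; 637 = 7² · 13
gcd takes min exponent of each prime: 7 = 7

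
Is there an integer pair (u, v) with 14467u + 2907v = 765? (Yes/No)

By Bézout, 14467u + 2907v = 765 has integer solutions iff gcd(14467, 2907) | 765.
Euclid: 14467 = 4·2907 + 2839; 2907 = 1·2839 + 68; 2839 = 41·68 + 51; 68 = 1·51 + 17; 51 = 3·17 + 0. gcd = 17; 765 mod 17 = 0. Yes.

Yes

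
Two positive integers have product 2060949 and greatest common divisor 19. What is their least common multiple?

108471

Since gcd(p,q)·lcm(p,q) = pq, lcm = 2060949/19 = 108471.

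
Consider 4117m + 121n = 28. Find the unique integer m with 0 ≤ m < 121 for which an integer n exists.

90

gcd(4117, 121) = 1 (Euclid: 4117 = 34·121 + 3; 121 = 40·3 + 1; 3 = 3·1 + 0), and 1 | 28.
Extended Euclid: 4117·(-40) + 121·(1361) = 1. Scale by 28: m₀ = -1120.
General solution m = m₀ + 121t; reducing mod 121 gives m = 90 (and n = -3062).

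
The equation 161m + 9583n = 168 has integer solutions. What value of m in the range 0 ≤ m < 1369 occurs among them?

1251

Reduce mod 9583: 161m ≡ 168 (mod 9583). With g = gcd(161, 9583) = 7 dividing 168, divide through: 23m ≡ 24 (mod 1369).
Since gcd(23, 1369) = 1, m ≡ 24·(23)⁻¹ ≡ 1251 (mod 1369). Smallest non-negative: 1251.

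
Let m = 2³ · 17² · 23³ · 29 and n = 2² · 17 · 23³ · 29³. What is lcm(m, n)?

686065106456

max exponent per prime: 2³ · 17² · 23³ · 29³ = 686065106456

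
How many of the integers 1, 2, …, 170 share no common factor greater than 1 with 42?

49

42 = 2·3·7. Inclusion–exclusion on these primes:
170 − ⌊170/2⌋ − ⌊170/3⌋ − ⌊170/7⌋ + ⌊170/6⌋ + ⌊170/14⌋ + ⌊170/21⌋ − ⌊170/42⌋ = 49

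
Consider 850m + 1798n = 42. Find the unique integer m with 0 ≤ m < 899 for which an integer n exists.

256

Euclid: 1798 = 2·850 + 98; 850 = 8·98 + 66; 98 = 1·66 + 32; 66 = 2·32 + 2; 32 = 16·2 + 0 → gcd = 2; 42 = 2·21.
Back-substitution yields 850·(55) + 1798·(-26) = 2, so one solution is m = 55·21 = 1155, n = -26·21 = -546.
Solutions in m differ by 1798/2 = 899; the one in [0, 899) is 1155 mod 899 = 256.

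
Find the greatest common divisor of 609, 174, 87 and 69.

3

gcd(609, 174): 609 = 3·174 + 87; 174 = 2·87 + 0 → 87
gcd(87, 87): 87 = 1·87 + 0 → 87
gcd(87, 69): 87 = 1·69 + 18; 69 = 3·18 + 15; 18 = 1·15 + 3; 15 = 5·3 + 0 → 3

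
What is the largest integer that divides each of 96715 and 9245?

5

96715 = 5 · 23 · 29²
9245 = 5 · 43²
Common: 5 = 5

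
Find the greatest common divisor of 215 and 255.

5

215 = 5 · 43
255 = 3 · 5 · 17
Common: 5 = 5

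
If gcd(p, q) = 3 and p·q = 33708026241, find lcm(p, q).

11236008747

Since gcd(p,q)·lcm(p,q) = pq, lcm = 33708026241/3 = 11236008747.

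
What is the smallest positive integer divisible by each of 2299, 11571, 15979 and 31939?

68253036159

2299 = 11² · 19; 11571 = 3 · 7 · 19 · 29; 15979 = 19 · 29²; 31939 = 19 · 41²
lcm takes max exponent of each prime: 3 · 7 · 11² · 19 · 29² · 41² = 68253036159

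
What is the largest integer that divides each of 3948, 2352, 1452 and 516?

gcd(3948, 2352): 3948 = 1·2352 + 1596; 2352 = 1·1596 + 756; 1596 = 2·756 + 84; 756 = 9·84 + 0 → 84
gcd(84, 1452): 1452 = 17·84 + 24; 84 = 3·24 + 12; 24 = 2·12 + 0 → 12
gcd(12, 516): 516 = 43·12 + 0 → 12

12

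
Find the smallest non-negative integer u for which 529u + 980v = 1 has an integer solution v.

289

Reduce mod 980: 529u ≡ 1 (mod 980). With g = gcd(529, 980) = 1 dividing 1, divide through: 529u ≡ 1 (mod 980).
Since gcd(529, 980) = 1, u ≡ 1·(529)⁻¹ ≡ 289 (mod 980). Smallest non-negative: 289.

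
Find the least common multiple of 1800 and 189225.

gcd first: 189225 = 105·1800 + 225; 1800 = 8·225 + 0 → gcd = 225
lcm = 1800·189225/gcd = 340605000/225 = 1513800

1513800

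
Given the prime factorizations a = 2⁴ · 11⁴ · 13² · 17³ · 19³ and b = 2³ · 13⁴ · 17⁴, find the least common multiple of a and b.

3832839388063567024

max exponent per prime: 2⁴ · 11⁴ · 13⁴ · 17⁴ · 19³ = 3832839388063567024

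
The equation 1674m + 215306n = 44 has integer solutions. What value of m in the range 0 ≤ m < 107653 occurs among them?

Euclid: 215306 = 128·1674 + 1034; 1674 = 1·1034 + 640; 1034 = 1·640 + 394; 640 = 1·394 + 246; 394 = 1·246 + 148; 246 = 1·148 + 98; 148 = 1·98 + 50; 98 = 1·50 + 48; 50 = 1·48 + 2; 48 = 24·2 + 0 → gcd = 2; 44 = 2·22.
Back-substitution yields 1674·(-4373) + 215306·(34) = 2, so one solution is m = -4373·22 = -96206, n = 34·22 = 748.
Solutions in m differ by 215306/2 = 107653; the one in [0, 107653) is -96206 mod 107653 = 11447.

11447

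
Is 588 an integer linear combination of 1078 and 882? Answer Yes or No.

gcd(1078, 882): 1078 = 1·882 + 196; 882 = 4·196 + 98; 196 = 2·98 + 0 → 98
98 divides 588, so a solution exists.

Yes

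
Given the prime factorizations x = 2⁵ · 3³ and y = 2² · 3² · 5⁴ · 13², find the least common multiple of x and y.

91260000

max exponent per prime: 2⁵ · 3³ · 5⁴ · 13² = 91260000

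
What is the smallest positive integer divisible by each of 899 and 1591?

gcd first: 1591 = 1·899 + 692; 899 = 1·692 + 207; 692 = 3·207 + 71; 207 = 2·71 + 65; 71 = 1·65 + 6; 65 = 10·6 + 5; 6 = 1·5 + 1; 5 = 5·1 + 0 → gcd = 1
lcm = 899·1591/gcd = 1430309/1 = 1430309

1430309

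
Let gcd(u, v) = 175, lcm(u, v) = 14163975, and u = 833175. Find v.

2975

u·v = gcd·lcm = 175·14163975 = 2478695625, so v = 2478695625/833175 = 2975.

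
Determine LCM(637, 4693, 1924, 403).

1055042716

637 = 7² · 13; 4693 = 13 · 19²; 1924 = 2² · 13 · 37; 403 = 13 · 31
lcm takes max exponent of each prime: 2² · 7² · 13 · 19² · 31 · 37 = 1055042716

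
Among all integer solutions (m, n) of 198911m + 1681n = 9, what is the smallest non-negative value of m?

228

Euclid: 198911 = 118·1681 + 553; 1681 = 3·553 + 22; 553 = 25·22 + 3; 22 = 7·3 + 1; 3 = 3·1 + 0 → gcd = 1; 9 = 1·9.
Back-substitution yields 198911·(-535) + 1681·(63306) = 1, so one solution is m = -535·9 = -4815, n = 63306·9 = 569754.
Solutions in m differ by 1681/1 = 1681; the one in [0, 1681) is -4815 mod 1681 = 228.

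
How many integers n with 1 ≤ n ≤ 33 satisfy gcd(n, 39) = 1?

Prime factors of 39: 3, 13. Count integers ≤ 33 divisible by none of them.
By inclusion–exclusion: 33 − ⌊33/3⌋ − ⌊33/13⌋ + ⌊33/39⌋ = 20.

20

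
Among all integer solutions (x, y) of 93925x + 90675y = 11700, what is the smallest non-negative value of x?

gcd(93925, 90675) = 325 (Euclid: 93925 = 1·90675 + 3250; 90675 = 27·3250 + 2925; 3250 = 1·2925 + 325; 2925 = 9·325 + 0), and 325 | 11700.
Extended Euclid: 93925·(28) + 90675·(-29) = 325. Scale by 36: x₀ = 1008.
General solution x = x₀ + 279t; reducing mod 279 gives x = 171 (and y = -177).

171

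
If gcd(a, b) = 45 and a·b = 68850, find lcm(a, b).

1530

gcd·lcm = product, so lcm = 68850/45 = 1530.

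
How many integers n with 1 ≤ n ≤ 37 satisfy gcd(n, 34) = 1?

18

Prime factors of 34: 2, 17. Count integers ≤ 37 divisible by none of them.
By inclusion–exclusion: 37 − ⌊37/2⌋ − ⌊37/17⌋ + ⌊37/34⌋ = 18.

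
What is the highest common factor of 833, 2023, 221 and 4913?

gcd(833, 2023): 2023 = 2·833 + 357; 833 = 2·357 + 119; 357 = 3·119 + 0 → 119
gcd(119, 221): 221 = 1·119 + 102; 119 = 1·102 + 17; 102 = 6·17 + 0 → 17
gcd(17, 4913): 4913 = 289·17 + 0 → 17

17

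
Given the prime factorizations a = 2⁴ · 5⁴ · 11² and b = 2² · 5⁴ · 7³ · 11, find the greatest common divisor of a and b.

min exponent per shared prime: 2² · 5⁴ · 11 = 27500

27500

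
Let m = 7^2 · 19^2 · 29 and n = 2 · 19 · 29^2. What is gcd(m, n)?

551

min exponent per shared prime: 19 · 29 = 551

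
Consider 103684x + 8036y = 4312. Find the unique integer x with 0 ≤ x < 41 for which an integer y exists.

15

gcd(103684, 8036) = 196 (Euclid: 103684 = 12·8036 + 7252; 8036 = 1·7252 + 784; 7252 = 9·784 + 196; 784 = 4·196 + 0), and 196 | 4312.
Extended Euclid: 103684·(10) + 8036·(-129) = 196. Scale by 22: x₀ = 220.
General solution x = x₀ + 41t; reducing mod 41 gives x = 15 (and y = -193).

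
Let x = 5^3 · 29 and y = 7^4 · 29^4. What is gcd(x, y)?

29

min exponent per shared prime: 29 = 29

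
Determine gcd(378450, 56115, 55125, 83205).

gcd(378450, 56115): 378450 = 6·56115 + 41760; 56115 = 1·41760 + 14355; 41760 = 2·14355 + 13050; 14355 = 1·13050 + 1305; 13050 = 10·1305 + 0 → 1305
gcd(1305, 55125): 55125 = 42·1305 + 315; 1305 = 4·315 + 45; 315 = 7·45 + 0 → 45
gcd(45, 83205): 83205 = 1849·45 + 0 → 45

45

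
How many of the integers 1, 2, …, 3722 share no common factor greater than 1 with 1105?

1105 = 5·13·17. Inclusion–exclusion on these primes:
3722 − ⌊3722/5⌋ − ⌊3722/13⌋ − ⌊3722/17⌋ + ⌊3722/65⌋ + ⌊3722/85⌋ + ⌊3722/221⌋ − ⌊3722/1105⌋ = 2587

2587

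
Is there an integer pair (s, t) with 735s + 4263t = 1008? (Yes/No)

gcd(735, 4263): 4263 = 5·735 + 588; 735 = 1·588 + 147; 588 = 4·147 + 0 → 147
147 does not divide 1008, so a solution does not exist.

No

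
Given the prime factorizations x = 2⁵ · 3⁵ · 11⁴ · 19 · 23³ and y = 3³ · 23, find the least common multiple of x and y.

max exponent per prime: 2⁵ · 3⁵ · 11⁴ · 19 · 23³ = 26318679871968

26318679871968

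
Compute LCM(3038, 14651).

908362

gcd first: 14651 = 4·3038 + 2499; 3038 = 1·2499 + 539; 2499 = 4·539 + 343; 539 = 1·343 + 196; 343 = 1·196 + 147; 196 = 1·147 + 49; 147 = 3·49 + 0 → gcd = 49
lcm = 3038·14651/gcd = 44509738/49 = 908362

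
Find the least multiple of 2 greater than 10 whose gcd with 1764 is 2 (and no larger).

1764 = 2·882. Any x with gcd(x, 1764) = 2 is a multiple of 2, say 2s, with s coprime to 882.
Need s > 10/2, so s ≥ 6. First s ≥ 6 with gcd(s, 882) = 1 is s = 11. Thus x = 2·11 = 22.

22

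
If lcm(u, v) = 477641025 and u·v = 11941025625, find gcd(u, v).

From gcd × lcm = uv: gcd = 11941025625 / 477641025 = 25.

25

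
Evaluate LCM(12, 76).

228

12 = 2² · 3; 76 = 2² · 19
max exponents: 2² · 3 · 19 = 228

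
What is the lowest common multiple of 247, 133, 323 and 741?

247 = 13 · 19; 133 = 7 · 19; 323 = 17 · 19; 741 = 3 · 13 · 19
lcm takes max exponent of each prime: 3 · 7 · 13 · 17 · 19 = 88179

88179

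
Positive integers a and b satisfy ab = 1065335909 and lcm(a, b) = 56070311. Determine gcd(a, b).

gcd·lcm = product, so gcd = 1065335909/56070311 = 19.

19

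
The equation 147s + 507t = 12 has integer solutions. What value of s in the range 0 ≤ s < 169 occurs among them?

Reduce mod 507: 147s ≡ 12 (mod 507). With g = gcd(147, 507) = 3 dividing 12, divide through: 49s ≡ 4 (mod 169).
Since gcd(49, 169) = 1, s ≡ 4·(49)⁻¹ ≡ 107 (mod 169). Smallest non-negative: 107.

107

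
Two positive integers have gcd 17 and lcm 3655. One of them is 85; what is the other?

731

p·q = gcd·lcm = 17·3655 = 62135, so q = 62135/85 = 731.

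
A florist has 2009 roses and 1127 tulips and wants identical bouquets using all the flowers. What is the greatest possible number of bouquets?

49

Euclid: 2009 = 1·1127 + 882; 1127 = 1·882 + 245; 882 = 3·245 + 147; 245 = 1·147 + 98; 147 = 1·98 + 49; 98 = 2·49 + 0. Last nonzero remainder: 49.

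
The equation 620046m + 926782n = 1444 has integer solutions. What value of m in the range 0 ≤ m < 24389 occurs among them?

16213

gcd(620046, 926782) = 38 (Euclid: 926782 = 1·620046 + 306736; 620046 = 2·306736 + 6574; 306736 = 46·6574 + 4332; 6574 = 1·4332 + 2242; 4332 = 1·2242 + 2090; 2242 = 1·2090 + 152; 2090 = 13·152 + 114; 152 = 1·114 + 38; 114 = 3·38 + 0), and 38 | 1444.
Extended Euclid: 620046·(6203) + 926782·(-4150) = 38. Scale by 38: m₀ = 235714.
General solution m = m₀ + 24389t; reducing mod 24389 gives m = 16213 (and n = -10847).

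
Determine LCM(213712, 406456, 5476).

401748426608

lcm(213712, 406456) = 213712·406456/gcd = 86864524672/8 = 10858065584
lcm(10858065584, 5476) = 10858065584·5476/gcd = 59458767137984/148 = 401748426608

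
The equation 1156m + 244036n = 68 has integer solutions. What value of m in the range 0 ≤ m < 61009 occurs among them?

46654

Euclid: 244036 = 211·1156 + 120; 1156 = 9·120 + 76; 120 = 1·76 + 44; 76 = 1·44 + 32; 44 = 1·32 + 12; 32 = 2·12 + 8; 12 = 1·8 + 4; 8 = 2·4 + 0 → gcd = 4; 68 = 4·17.
Back-substitution yields 1156·(-22377) + 244036·(106) = 4, so one solution is m = -22377·17 = -380409, n = 106·17 = 1802.
Solutions in m differ by 244036/4 = 61009; the one in [0, 61009) is -380409 mod 61009 = 46654.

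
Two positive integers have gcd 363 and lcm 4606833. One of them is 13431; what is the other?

124509

Using uv = gcd(u,v)·lcm(u,v) = 363·4606833 = 1672280379, we get v = 1672280379/13431 = 124509.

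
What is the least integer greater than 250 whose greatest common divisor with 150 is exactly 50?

350

gcd(x, 150) = 50 forces 50 | x; write x = 50s. Then gcd(50s, 50·3) = 50·gcd(s, 3), so need gcd(s, 3) = 1.
50s > 250 gives s ≥ 6. The least s ≥ 6 coprime to 3 is 7, so x = 50·7 = 350.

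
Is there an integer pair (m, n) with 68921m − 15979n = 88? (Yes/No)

Yes

By Bézout, 68921m − 15979n = 88 has integer solutions iff gcd(68921, 15979) | 88.
Euclid: 68921 = 4·15979 + 5005; 15979 = 3·5005 + 964; 5005 = 5·964 + 185; 964 = 5·185 + 39; 185 = 4·39 + 29; 39 = 1·29 + 10; 29 = 2·10 + 9; 10 = 1·9 + 1; 9 = 9·1 + 0. gcd = 1; 88 mod 1 = 0. Yes.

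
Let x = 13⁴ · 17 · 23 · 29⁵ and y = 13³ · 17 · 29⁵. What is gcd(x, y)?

min exponent per shared prime: 13³ · 17 · 29⁵ = 766070904001

766070904001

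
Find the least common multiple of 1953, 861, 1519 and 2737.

219159801

1953 = 3² · 7 · 31; 861 = 3 · 7 · 41; 1519 = 7² · 31; 2737 = 7 · 17 · 23
lcm takes max exponent of each prime: 3² · 7² · 17 · 23 · 31 · 41 = 219159801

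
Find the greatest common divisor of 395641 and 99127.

395641 = 17² · 37²
99127 = 7³ · 17²
Common: 17² = 289

289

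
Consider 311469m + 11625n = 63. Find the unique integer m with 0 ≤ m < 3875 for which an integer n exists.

Reduce mod 11625: 311469m ≡ 63 (mod 11625). With g = gcd(311469, 11625) = 3 dividing 63, divide through: 103823m ≡ 21 (mod 3875).
Since gcd(103823, 3875) = 1, m ≡ 21·(103823)⁻¹ ≡ 1377 (mod 3875). Smallest non-negative: 1377.

1377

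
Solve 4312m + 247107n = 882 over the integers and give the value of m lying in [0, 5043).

Reduce mod 247107: 4312m ≡ 882 (mod 247107). With g = gcd(4312, 247107) = 49 dividing 882, divide through: 88m ≡ 18 (mod 5043).
Since gcd(88, 5043) = 1, m ≡ 18·(88)⁻¹ ≡ 3324 (mod 5043). Smallest non-negative: 3324.

3324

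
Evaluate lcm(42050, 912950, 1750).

42050 = 2 · 5² · 29²; 912950 = 2 · 5² · 19 · 31²; 1750 = 2 · 5³ · 7
lcm takes max exponent of each prime: 2 · 5³ · 7 · 19 · 29² · 31² = 26872683250

26872683250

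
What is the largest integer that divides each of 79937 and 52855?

Euclid: 79937 = 1·52855 + 27082; 52855 = 1·27082 + 25773; 27082 = 1·25773 + 1309; 25773 = 19·1309 + 902; 1309 = 1·902 + 407; 902 = 2·407 + 88; 407 = 4·88 + 55; 88 = 1·55 + 33; 55 = 1·33 + 22; 33 = 1·22 + 11; 22 = 2·11 + 0. Last nonzero remainder: 11.

11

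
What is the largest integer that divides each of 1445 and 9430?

5

Euclid: 9430 = 6·1445 + 760; 1445 = 1·760 + 685; 760 = 1·685 + 75; 685 = 9·75 + 10; 75 = 7·10 + 5; 10 = 2·5 + 0. Last nonzero remainder: 5.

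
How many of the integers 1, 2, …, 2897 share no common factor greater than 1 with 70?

70 = 2·5·7. Inclusion–exclusion on these primes:
2897 − ⌊2897/2⌋ − ⌊2897/5⌋ − ⌊2897/7⌋ + ⌊2897/10⌋ + ⌊2897/14⌋ + ⌊2897/35⌋ − ⌊2897/70⌋ = 993

993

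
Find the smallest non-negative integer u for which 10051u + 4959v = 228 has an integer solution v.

39

Reduce mod 4959: 10051u ≡ 228 (mod 4959). With g = gcd(10051, 4959) = 19 dividing 228, divide through: 529u ≡ 12 (mod 261).
Since gcd(529, 261) = 1, u ≡ 12·(529)⁻¹ ≡ 39 (mod 261). Smallest non-negative: 39.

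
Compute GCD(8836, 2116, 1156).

gcd(8836, 2116): 8836 = 4·2116 + 372; 2116 = 5·372 + 256; 372 = 1·256 + 116; 256 = 2·116 + 24; 116 = 4·24 + 20; 24 = 1·20 + 4; 20 = 5·4 + 0 → 4
gcd(4, 1156): 1156 = 289·4 + 0 → 4

4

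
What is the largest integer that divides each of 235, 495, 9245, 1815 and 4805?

gcd(235, 495): 495 = 2·235 + 25; 235 = 9·25 + 10; 25 = 2·10 + 5; 10 = 2·5 + 0 → 5
gcd(5, 9245): 9245 = 1849·5 + 0 → 5
gcd(5, 1815): 1815 = 363·5 + 0 → 5
gcd(5, 4805): 4805 = 961·5 + 0 → 5

5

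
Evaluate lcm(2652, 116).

gcd first: 2652 = 22·116 + 100; 116 = 1·100 + 16; 100 = 6·16 + 4; 16 = 4·4 + 0 → gcd = 4
lcm = 2652·116/gcd = 307632/4 = 76908

76908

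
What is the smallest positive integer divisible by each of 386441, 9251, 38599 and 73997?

386441 = 11 · 19 · 43²; 9251 = 11 · 29²; 38599 = 11³ · 29; 73997 = 7 · 11 · 31²
lcm takes max exponent of each prime: 7 · 11³ · 19 · 29² · 31² · 43² = 264536736236927

264536736236927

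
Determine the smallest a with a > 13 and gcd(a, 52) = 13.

39

Multiples of 13 above 13: 13·2, 13·3, … . Need the cofactor coprime to 52/13 = 4.
Checking s = 2, 3, … the first with gcd(s, 4) = 1 is s = 3, giving 39.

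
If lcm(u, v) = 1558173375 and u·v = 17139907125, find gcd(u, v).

11

gcd·lcm = product, so gcd = 17139907125/1558173375 = 11.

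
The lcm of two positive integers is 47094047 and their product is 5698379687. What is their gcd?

121

From gcd × lcm = mn: gcd = 5698379687 / 47094047 = 121.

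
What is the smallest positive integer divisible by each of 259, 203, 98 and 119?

lcm(259, 203) = 259·203/gcd = 52577/7 = 7511
lcm(7511, 98) = 7511·98/gcd = 736078/7 = 105154
lcm(105154, 119) = 105154·119/gcd = 12513326/7 = 1787618

1787618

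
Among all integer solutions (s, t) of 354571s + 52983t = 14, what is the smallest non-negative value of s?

3242

Euclid: 354571 = 6·52983 + 36673; 52983 = 1·36673 + 16310; 36673 = 2·16310 + 4053; 16310 = 4·4053 + 98; 4053 = 41·98 + 35; 98 = 2·35 + 28; 35 = 1·28 + 7; 28 = 4·7 + 0 → gcd = 7; 14 = 7·2.
Back-substitution yields 354571·(1621) + 52983·(-10848) = 7, so one solution is s = 1621·2 = 3242, t = -10848·2 = -21696.
Solutions in s differ by 52983/7 = 7569; the one in [0, 7569) is 3242 mod 7569 = 3242.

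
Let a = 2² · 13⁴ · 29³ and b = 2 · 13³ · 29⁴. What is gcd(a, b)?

107165266

min exponent per shared prime: 2 · 13³ · 29³ = 107165266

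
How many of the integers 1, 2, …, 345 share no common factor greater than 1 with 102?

108

102 = 2·3·17. Inclusion–exclusion on these primes:
345 − ⌊345/2⌋ − ⌊345/3⌋ − ⌊345/17⌋ + ⌊345/6⌋ + ⌊345/34⌋ + ⌊345/51⌋ − ⌊345/102⌋ = 108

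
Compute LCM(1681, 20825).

gcd first: 20825 = 12·1681 + 653; 1681 = 2·653 + 375; 653 = 1·375 + 278; 375 = 1·278 + 97; 278 = 2·97 + 84; 97 = 1·84 + 13; 84 = 6·13 + 6; 13 = 2·6 + 1; 6 = 6·1 + 0 → gcd = 1
lcm = 1681·20825/gcd = 35006825/1 = 35006825

35006825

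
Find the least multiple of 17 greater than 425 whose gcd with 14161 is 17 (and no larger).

Multiples of 17 above 425: 17·26, 17·27, … . Need the cofactor coprime to 14161/17 = 833.
Checking s = 26, 27, … the first with gcd(s, 833) = 1 is s = 26, giving 442.

442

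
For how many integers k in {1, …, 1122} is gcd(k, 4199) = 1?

923

Prime factors of 4199: 13, 17, 19. Count integers ≤ 1122 divisible by none of them.
By inclusion–exclusion: 1122 − ⌊1122/13⌋ − ⌊1122/17⌋ − ⌊1122/19⌋ + ⌊1122/221⌋ + ⌊1122/247⌋ + ⌊1122/323⌋ − ⌊1122/4199⌋ = 923.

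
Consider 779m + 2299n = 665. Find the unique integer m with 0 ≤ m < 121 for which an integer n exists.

113

gcd(779, 2299) = 19 (Euclid: 2299 = 2·779 + 741; 779 = 1·741 + 38; 741 = 19·38 + 19; 38 = 2·19 + 0), and 19 | 665.
Extended Euclid: 779·(-59) + 2299·(20) = 19. Scale by 35: m₀ = -2065.
General solution m = m₀ + 121t; reducing mod 121 gives m = 113 (and n = -38).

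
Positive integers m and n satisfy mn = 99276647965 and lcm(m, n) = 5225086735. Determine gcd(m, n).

19

gcd·lcm = product, so gcd = 99276647965/5225086735 = 19.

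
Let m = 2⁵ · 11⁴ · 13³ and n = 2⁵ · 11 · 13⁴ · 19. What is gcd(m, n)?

min exponent per shared prime: 2⁵ · 11 · 13³ = 773344

773344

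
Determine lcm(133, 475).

3325

gcd first: 475 = 3·133 + 76; 133 = 1·76 + 57; 76 = 1·57 + 19; 57 = 3·19 + 0 → gcd = 19
lcm = 133·475/gcd = 63175/19 = 3325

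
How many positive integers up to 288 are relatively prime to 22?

Prime factors of 22: 2, 11. Count integers ≤ 288 divisible by none of them.
By inclusion–exclusion: 288 − ⌊288/2⌋ − ⌊288/11⌋ + ⌊288/22⌋ = 131.

131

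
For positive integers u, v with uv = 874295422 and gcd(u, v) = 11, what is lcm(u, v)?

79481402

Since gcd(u,v)·lcm(u,v) = uv, lcm = 874295422/11 = 79481402.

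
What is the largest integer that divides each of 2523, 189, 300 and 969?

2523 = 3 · 29²; 189 = 3³ · 7; 300 = 2² · 3 · 5²; 969 = 3 · 17 · 19
gcd takes min exponent of each prime: 3 = 3

3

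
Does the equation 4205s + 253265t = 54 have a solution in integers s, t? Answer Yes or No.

No

By Bézout, 4205s + 253265t = 54 has integer solutions iff gcd(4205, 253265) | 54.
Euclid: 253265 = 60·4205 + 965; 4205 = 4·965 + 345; 965 = 2·345 + 275; 345 = 1·275 + 70; 275 = 3·70 + 65; 70 = 1·65 + 5; 65 = 13·5 + 0. gcd = 5; 54 mod 5 = 4. No.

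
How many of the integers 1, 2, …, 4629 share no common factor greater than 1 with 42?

42 = 2·3·7. Inclusion–exclusion on these primes:
4629 − ⌊4629/2⌋ − ⌊4629/3⌋ − ⌊4629/7⌋ + ⌊4629/6⌋ + ⌊4629/14⌋ + ⌊4629/21⌋ − ⌊4629/42⌋ = 1322

1322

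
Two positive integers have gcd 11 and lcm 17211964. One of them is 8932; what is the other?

21197

Using ab = gcd(a,b)·lcm(a,b) = 11·17211964 = 189331604, we get b = 189331604/8932 = 21197.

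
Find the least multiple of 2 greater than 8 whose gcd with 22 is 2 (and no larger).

Multiples of 2 above 8: 2·5, 2·6, … . Need the cofactor coprime to 22/2 = 11.
Checking s = 5, 6, … the first with gcd(s, 11) = 1 is s = 5, giving 10.

10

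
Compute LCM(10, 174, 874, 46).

380190

lcm(10, 174) = 10·174/gcd = 1740/2 = 870
lcm(870, 874) = 870·874/gcd = 760380/2 = 380190
lcm(380190, 46) = 380190·46/gcd = 17488740/46 = 380190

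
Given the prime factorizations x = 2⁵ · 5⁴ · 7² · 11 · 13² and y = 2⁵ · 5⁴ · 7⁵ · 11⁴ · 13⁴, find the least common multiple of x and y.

140560840560140000

max exponent per prime: 2⁵ · 5⁴ · 7⁵ · 11⁴ · 13⁴ = 140560840560140000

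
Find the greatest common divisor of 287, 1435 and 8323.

287

287 = 7 · 41; 1435 = 5 · 7 · 41; 8323 = 7 · 29 · 41
gcd takes min exponent of each prime: 7 · 41 = 287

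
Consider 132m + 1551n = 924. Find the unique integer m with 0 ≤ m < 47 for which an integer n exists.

7

gcd(132, 1551) = 33 (Euclid: 1551 = 11·132 + 99; 132 = 1·99 + 33; 99 = 3·33 + 0), and 33 | 924.
Extended Euclid: 132·(12) + 1551·(-1) = 33. Scale by 28: m₀ = 336.
General solution m = m₀ + 47t; reducing mod 47 gives m = 7 (and n = 0).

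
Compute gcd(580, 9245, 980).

5

gcd(580, 9245): 9245 = 15·580 + 545; 580 = 1·545 + 35; 545 = 15·35 + 20; 35 = 1·20 + 15; 20 = 1·15 + 5; 15 = 3·5 + 0 → 5
gcd(5, 980): 980 = 196·5 + 0 → 5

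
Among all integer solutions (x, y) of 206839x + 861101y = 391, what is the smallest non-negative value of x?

Euclid: 861101 = 4·206839 + 33745; 206839 = 6·33745 + 4369; 33745 = 7·4369 + 3162; 4369 = 1·3162 + 1207; 3162 = 2·1207 + 748; 1207 = 1·748 + 459; 748 = 1·459 + 289; 459 = 1·289 + 170; 289 = 1·170 + 119; 170 = 1·119 + 51; 119 = 2·51 + 17; 51 = 3·17 + 0 → gcd = 17; 391 = 17·23.
Back-substitution yields 206839·(-14979) + 861101·(3598) = 17, so one solution is x = -14979·23 = -344517, y = 3598·23 = 82754.
Solutions in x differ by 861101/17 = 50653; the one in [0, 50653) is -344517 mod 50653 = 10054.

10054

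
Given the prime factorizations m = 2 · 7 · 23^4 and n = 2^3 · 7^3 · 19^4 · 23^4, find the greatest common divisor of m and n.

3917774

min exponent per shared prime: 2 · 7 · 23^4 = 3917774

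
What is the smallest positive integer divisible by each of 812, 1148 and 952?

812 = 2² · 7 · 29; 1148 = 2² · 7 · 41; 952 = 2³ · 7 · 17
lcm takes max exponent of each prime: 2³ · 7 · 17 · 29 · 41 = 1131928

1131928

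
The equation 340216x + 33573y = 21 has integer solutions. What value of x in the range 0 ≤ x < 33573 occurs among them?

Euclid: 340216 = 10·33573 + 4486; 33573 = 7·4486 + 2171; 4486 = 2·2171 + 144; 2171 = 15·144 + 11; 144 = 13·11 + 1; 11 = 11·1 + 0 → gcd = 1; 21 = 1·21.
Back-substitution yields 340216·(3031) + 33573·(-30715) = 1, so one solution is x = 3031·21 = 63651, y = -30715·21 = -645015.
Solutions in x differ by 33573/1 = 33573; the one in [0, 33573) is 63651 mod 33573 = 30078.

30078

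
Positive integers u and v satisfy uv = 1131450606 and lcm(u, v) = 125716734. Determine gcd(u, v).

gcd·lcm = product, so gcd = 1131450606/125716734 = 9.

9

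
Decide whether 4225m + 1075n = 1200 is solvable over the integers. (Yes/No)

Yes

gcd(4225, 1075): 4225 = 3·1075 + 1000; 1075 = 1·1000 + 75; 1000 = 13·75 + 25; 75 = 3·25 + 0 → 25
25 divides 1200, so a solution exists.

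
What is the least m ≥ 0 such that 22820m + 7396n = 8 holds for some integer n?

866

Reduce mod 7396: 22820m ≡ 8 (mod 7396). With g = gcd(22820, 7396) = 4 dividing 8, divide through: 5705m ≡ 2 (mod 1849).
Since gcd(5705, 1849) = 1, m ≡ 2·(5705)⁻¹ ≡ 866 (mod 1849). Smallest non-negative: 866.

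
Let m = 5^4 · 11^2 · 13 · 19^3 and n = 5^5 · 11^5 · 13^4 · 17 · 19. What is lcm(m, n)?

1676087089923228125

max exponent per prime: 5^5 · 11^5 · 13^4 · 17 · 19^3 = 1676087089923228125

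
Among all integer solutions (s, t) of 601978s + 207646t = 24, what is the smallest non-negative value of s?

Euclid: 601978 = 2·207646 + 186686; 207646 = 1·186686 + 20960; 186686 = 8·20960 + 19006; 20960 = 1·19006 + 1954; 19006 = 9·1954 + 1420; 1954 = 1·1420 + 534; 1420 = 2·534 + 352; 534 = 1·352 + 182; 352 = 1·182 + 170; 182 = 1·170 + 12; 170 = 14·12 + 2; 12 = 6·2 + 0 → gcd = 2; 24 = 2·12.
Back-substitution yields 601978·(17109) + 207646·(-49600) = 2, so one solution is s = 17109·12 = 205308, t = -49600·12 = -595200.
Solutions in s differ by 207646/2 = 103823; the one in [0, 103823) is 205308 mod 103823 = 101485.

101485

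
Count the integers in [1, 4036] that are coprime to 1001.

2904

1001 = 7·11·13. Inclusion–exclusion on these primes:
4036 − ⌊4036/7⌋ − ⌊4036/11⌋ − ⌊4036/13⌋ + ⌊4036/77⌋ + ⌊4036/91⌋ + ⌊4036/143⌋ − ⌊4036/1001⌋ = 2904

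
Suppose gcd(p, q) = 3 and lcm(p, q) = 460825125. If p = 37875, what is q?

p·q = gcd·lcm = 3·460825125 = 1382475375, so q = 1382475375/37875 = 36501.

36501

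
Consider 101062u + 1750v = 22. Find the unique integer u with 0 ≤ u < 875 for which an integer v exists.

831

gcd(101062, 1750) = 2 (Euclid: 101062 = 57·1750 + 1312; 1750 = 1·1312 + 438; 1312 = 2·438 + 436; 438 = 1·436 + 2; 436 = 218·2 + 0), and 2 | 22.
Extended Euclid: 101062·(-4) + 1750·(231) = 2. Scale by 11: u₀ = -44.
General solution u = u₀ + 875t; reducing mod 875 gives u = 831 (and v = -47990).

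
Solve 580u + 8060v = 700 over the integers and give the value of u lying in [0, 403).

Euclid: 8060 = 13·580 + 520; 580 = 1·520 + 60; 520 = 8·60 + 40; 60 = 1·40 + 20; 40 = 2·20 + 0 → gcd = 20; 700 = 20·35.
Back-substitution yields 580·(139) + 8060·(-10) = 20, so one solution is u = 139·35 = 4865, v = -10·35 = -350.
Solutions in u differ by 8060/20 = 403; the one in [0, 403) is 4865 mod 403 = 29.

29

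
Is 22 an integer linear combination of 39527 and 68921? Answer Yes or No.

Yes

By Bézout, 39527p + 68921q = 22 has integer solutions iff gcd(39527, 68921) | 22.
Euclid: 68921 = 1·39527 + 29394; 39527 = 1·29394 + 10133; 29394 = 2·10133 + 9128; 10133 = 1·9128 + 1005; 9128 = 9·1005 + 83; 1005 = 12·83 + 9; 83 = 9·9 + 2; 9 = 4·2 + 1; 2 = 2·1 + 0. gcd = 1; 22 mod 1 = 0. Yes.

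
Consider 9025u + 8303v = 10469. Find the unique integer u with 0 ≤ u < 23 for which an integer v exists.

gcd(9025, 8303) = 361 (Euclid: 9025 = 1·8303 + 722; 8303 = 11·722 + 361; 722 = 2·361 + 0), and 361 | 10469.
Extended Euclid: 9025·(-11) + 8303·(12) = 361. Scale by 29: u₀ = -319.
General solution u = u₀ + 23t; reducing mod 23 gives u = 3 (and v = -2).

3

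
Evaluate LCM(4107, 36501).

49969869

gcd first: 36501 = 8·4107 + 3645; 4107 = 1·3645 + 462; 3645 = 7·462 + 411; 462 = 1·411 + 51; 411 = 8·51 + 3; 51 = 17·3 + 0 → gcd = 3
lcm = 4107·36501/gcd = 149909607/3 = 49969869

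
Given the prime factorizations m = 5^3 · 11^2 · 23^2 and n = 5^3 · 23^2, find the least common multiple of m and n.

max exponent per prime: 5^3 · 11^2 · 23^2 = 8001125

8001125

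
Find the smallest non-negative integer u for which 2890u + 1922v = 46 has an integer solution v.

693

Reduce mod 1922: 2890u ≡ 46 (mod 1922). With g = gcd(2890, 1922) = 2 dividing 46, divide through: 1445u ≡ 23 (mod 961).
Since gcd(1445, 961) = 1, u ≡ 23·(1445)⁻¹ ≡ 693 (mod 961). Smallest non-negative: 693.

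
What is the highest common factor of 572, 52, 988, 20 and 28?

4

gcd(572, 52): 572 = 11·52 + 0 → 52
gcd(52, 988): 988 = 19·52 + 0 → 52
gcd(52, 20): 52 = 2·20 + 12; 20 = 1·12 + 8; 12 = 1·8 + 4; 8 = 2·4 + 0 → 4
gcd(4, 28): 28 = 7·4 + 0 → 4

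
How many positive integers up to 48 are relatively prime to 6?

6 = 2·3. Inclusion–exclusion on these primes:
48 − ⌊48/2⌋ − ⌊48/3⌋ + ⌊48/6⌋ = 16

16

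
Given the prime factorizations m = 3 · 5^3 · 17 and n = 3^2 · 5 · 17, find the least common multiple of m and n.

max exponent per prime: 3^2 · 5^3 · 17 = 19125

19125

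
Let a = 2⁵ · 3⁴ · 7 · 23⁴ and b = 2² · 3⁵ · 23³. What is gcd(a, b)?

min exponent per shared prime: 2² · 3⁴ · 23³ = 3942108

3942108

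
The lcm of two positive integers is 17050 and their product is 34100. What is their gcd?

From gcd × lcm = mn: gcd = 34100 / 17050 = 2.

2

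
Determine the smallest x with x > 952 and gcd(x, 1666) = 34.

Multiples of 34 above 952: 34·29, 34·30, … . Need the cofactor coprime to 1666/34 = 49.
Checking s = 29, 30, … the first with gcd(s, 49) = 1 is s = 29, giving 986.

986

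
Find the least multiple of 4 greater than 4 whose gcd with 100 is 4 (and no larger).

100 = 4·25. Any k with gcd(k, 100) = 4 is a multiple of 4, say 4s, with s coprime to 25.
Need s > 4/4, so s ≥ 2. First s ≥ 2 with gcd(s, 25) = 1 is s = 2. Thus k = 4·2 = 8.

8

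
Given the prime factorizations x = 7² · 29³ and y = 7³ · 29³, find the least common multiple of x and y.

8365427

max exponent per prime: 7³ · 29³ = 8365427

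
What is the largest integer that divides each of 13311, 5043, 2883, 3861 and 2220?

gcd(13311, 5043): 13311 = 2·5043 + 3225; 5043 = 1·3225 + 1818; 3225 = 1·1818 + 1407; 1818 = 1·1407 + 411; 1407 = 3·411 + 174; 411 = 2·174 + 63; 174 = 2·63 + 48; 63 = 1·48 + 15; 48 = 3·15 + 3; 15 = 5·3 + 0 → 3
gcd(3, 2883): 2883 = 961·3 + 0 → 3
gcd(3, 3861): 3861 = 1287·3 + 0 → 3
gcd(3, 2220): 2220 = 740·3 + 0 → 3

3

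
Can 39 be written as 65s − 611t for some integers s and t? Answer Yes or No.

Yes

By Bézout, 65s − 611t = 39 has integer solutions iff gcd(65, 611) | 39.
Euclid: 611 = 9·65 + 26; 65 = 2·26 + 13; 26 = 2·13 + 0. gcd = 13; 39 mod 13 = 0. Yes.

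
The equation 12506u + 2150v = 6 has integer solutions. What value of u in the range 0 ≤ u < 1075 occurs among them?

Euclid: 12506 = 5·2150 + 1756; 2150 = 1·1756 + 394; 1756 = 4·394 + 180; 394 = 2·180 + 34; 180 = 5·34 + 10; 34 = 3·10 + 4; 10 = 2·4 + 2; 4 = 2·2 + 0 → gcd = 2; 6 = 2·3.
Back-substitution yields 12506·(442) + 2150·(-2571) = 2, so one solution is u = 442·3 = 1326, v = -2571·3 = -7713.
Solutions in u differ by 2150/2 = 1075; the one in [0, 1075) is 1326 mod 1075 = 251.

251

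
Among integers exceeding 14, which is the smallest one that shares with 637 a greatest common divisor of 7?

21

Multiples of 7 above 14: 7·3, 7·4, … . Need the cofactor coprime to 637/7 = 91.
Checking s = 3, 4, … the first with gcd(s, 91) = 1 is s = 3, giving 21.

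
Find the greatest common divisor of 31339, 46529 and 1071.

7

31339 = 7 · 11² · 37; 46529 = 7 · 17² · 23; 1071 = 3² · 7 · 17
gcd takes min exponent of each prime: 7 = 7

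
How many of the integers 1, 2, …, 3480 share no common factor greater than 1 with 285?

285 = 3·5·19. Inclusion–exclusion on these primes:
3480 − ⌊3480/3⌋ − ⌊3480/5⌋ − ⌊3480/19⌋ + ⌊3480/15⌋ + ⌊3480/57⌋ + ⌊3480/95⌋ − ⌊3480/285⌋ = 1758

1758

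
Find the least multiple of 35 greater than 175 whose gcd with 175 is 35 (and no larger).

210

Multiples of 35 above 175: 35·6, 35·7, … . Need the cofactor coprime to 175/35 = 5.
Checking s = 6, 7, … the first with gcd(s, 5) = 1 is s = 6, giving 210.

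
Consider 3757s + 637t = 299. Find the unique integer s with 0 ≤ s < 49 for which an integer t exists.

15

gcd(3757, 637) = 13 (Euclid: 3757 = 5·637 + 572; 637 = 1·572 + 65; 572 = 8·65 + 52; 65 = 1·52 + 13; 52 = 4·13 + 0), and 13 | 299.
Extended Euclid: 3757·(-10) + 637·(59) = 13. Scale by 23: s₀ = -230.
General solution s = s₀ + 49k; reducing mod 49 gives s = 15 (and t = -88).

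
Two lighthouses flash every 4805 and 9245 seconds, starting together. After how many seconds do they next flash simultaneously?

8884445

4805 = 5 · 31²; 9245 = 5 · 43²
max exponents: 5 · 31² · 43² = 8884445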